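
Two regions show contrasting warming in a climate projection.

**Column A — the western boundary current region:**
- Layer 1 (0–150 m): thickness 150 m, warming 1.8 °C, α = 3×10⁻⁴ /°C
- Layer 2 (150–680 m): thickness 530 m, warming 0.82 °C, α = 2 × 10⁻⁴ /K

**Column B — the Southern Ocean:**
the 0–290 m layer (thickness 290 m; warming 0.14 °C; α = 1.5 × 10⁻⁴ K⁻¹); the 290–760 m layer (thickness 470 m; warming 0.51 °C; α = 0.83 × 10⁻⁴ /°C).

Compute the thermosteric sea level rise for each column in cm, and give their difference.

Δh_A ≈ 17 cm, Δh_B ≈ 2.6 cm; difference ≈ 14 cm

A Layer 1: 1.8 × 3×10⁻⁴ × 150 = 0.08100 m
A 150–680 m: 0.82 × 530 × 2×10⁻⁴ = 0.08692 m
A total: 0.16792 m
B 0–290 m: 0.14 × 290 × 1.5×10⁻⁴ = 0.00609 m
B 0.51 × 0.83×10⁻⁴ × 470 = 0.0198951 m
B total: 0.0259851 m
Difference: 0.16792 − 0.0259851 = 0.1419349 m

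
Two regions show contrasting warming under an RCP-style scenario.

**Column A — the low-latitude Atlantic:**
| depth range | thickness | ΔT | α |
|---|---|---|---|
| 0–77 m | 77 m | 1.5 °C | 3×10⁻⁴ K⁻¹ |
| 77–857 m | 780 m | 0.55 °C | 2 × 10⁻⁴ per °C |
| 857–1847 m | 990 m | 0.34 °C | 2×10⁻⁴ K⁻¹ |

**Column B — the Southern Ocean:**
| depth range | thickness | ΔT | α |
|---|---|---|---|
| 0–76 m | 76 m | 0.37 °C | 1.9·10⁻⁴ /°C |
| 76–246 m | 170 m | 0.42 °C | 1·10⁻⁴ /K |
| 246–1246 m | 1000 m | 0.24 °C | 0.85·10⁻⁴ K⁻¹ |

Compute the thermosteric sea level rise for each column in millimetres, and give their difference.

A: 190 mm; B: 33 mm; difference 150 mm

A Layer 1: 3×10⁻⁴ × 77 × 1.5 = 0.03465 m
A 77–857 m: 0.55 × 780 × 2×10⁻⁴ = 0.08580 m
A Layer 3: 990 × 0.34 × 2×10⁻⁴ = 0.06732 m
A total: 0.18777 m
B Layer 1: 0.37 × 1.9×10⁻⁴ × 76 = 0.0053428 m
B 76–246 m: 1×10⁻⁴ × 170 × 0.42 = 0.00714 m
B 0.24 × 0.85×10⁻⁴ × 1000 = 0.02040 m
B total: 0.0328828 m
Difference: 0.18777 − 0.0328828 = 0.1548872 m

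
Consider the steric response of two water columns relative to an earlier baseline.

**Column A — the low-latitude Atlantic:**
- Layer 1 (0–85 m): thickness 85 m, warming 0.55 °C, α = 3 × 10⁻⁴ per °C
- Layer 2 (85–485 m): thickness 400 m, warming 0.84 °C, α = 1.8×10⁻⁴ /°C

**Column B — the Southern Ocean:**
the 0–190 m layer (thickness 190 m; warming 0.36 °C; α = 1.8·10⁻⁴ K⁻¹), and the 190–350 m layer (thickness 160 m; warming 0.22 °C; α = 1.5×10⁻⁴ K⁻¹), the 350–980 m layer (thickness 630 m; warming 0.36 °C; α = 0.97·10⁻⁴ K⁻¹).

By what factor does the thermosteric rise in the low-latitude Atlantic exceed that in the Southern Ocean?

A Layer 1: 0.55 × 85 × 3×10⁻⁴ = 0.014025 m
A 400 × 0.84 × 1.8×10⁻⁴ = 0.06048 m
A total: 0.074505 m
B Layer 1: 190 × 0.36 × 1.8×10⁻⁴ = 0.012312 m
B Layer 2: 1.5×10⁻⁴ × 160 × 0.22 = 0.00528 m
B 0.36 × 630 × 0.97×10⁻⁴ = 0.0219996 m
B total: 0.0395916 m
Ratio: 0.074505 / 0.0395916 ≈ 1.882

1.88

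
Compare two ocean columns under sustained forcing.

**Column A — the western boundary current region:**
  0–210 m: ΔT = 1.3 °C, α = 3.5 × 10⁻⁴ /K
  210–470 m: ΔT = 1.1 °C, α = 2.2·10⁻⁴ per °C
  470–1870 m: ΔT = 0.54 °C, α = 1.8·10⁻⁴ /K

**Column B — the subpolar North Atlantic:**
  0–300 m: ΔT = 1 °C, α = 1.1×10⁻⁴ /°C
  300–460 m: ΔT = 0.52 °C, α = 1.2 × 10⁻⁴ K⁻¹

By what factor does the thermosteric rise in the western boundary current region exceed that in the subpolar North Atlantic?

A 0–210 m: 1.3 × 3.5×10⁻⁴ × 210 = 0.09555 m
A Layer 2: 2.2×10⁻⁴ × 1.1 × 260 = 0.06292 m
A 470–1870 m: 1.8×10⁻⁴ × 0.54 × 1400 = 0.13608 m
A total: 0.29455 m
B Layer 1: 1.1×10⁻⁴ × 1 × 300 = 0.03300 m
B 300–460 m: 160 × 0.52 × 1.2×10⁻⁴ = 0.009984 m
B total: 0.042984 m
Ratio: 0.29455 / 0.042984 ≈ 6.853

6.9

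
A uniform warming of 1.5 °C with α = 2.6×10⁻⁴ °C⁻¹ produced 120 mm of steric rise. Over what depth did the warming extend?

about 310 m

H = Δh/(αΔT) = 0.12 / (2.6×10⁻⁴ × 1.5) ≈ 307.7 m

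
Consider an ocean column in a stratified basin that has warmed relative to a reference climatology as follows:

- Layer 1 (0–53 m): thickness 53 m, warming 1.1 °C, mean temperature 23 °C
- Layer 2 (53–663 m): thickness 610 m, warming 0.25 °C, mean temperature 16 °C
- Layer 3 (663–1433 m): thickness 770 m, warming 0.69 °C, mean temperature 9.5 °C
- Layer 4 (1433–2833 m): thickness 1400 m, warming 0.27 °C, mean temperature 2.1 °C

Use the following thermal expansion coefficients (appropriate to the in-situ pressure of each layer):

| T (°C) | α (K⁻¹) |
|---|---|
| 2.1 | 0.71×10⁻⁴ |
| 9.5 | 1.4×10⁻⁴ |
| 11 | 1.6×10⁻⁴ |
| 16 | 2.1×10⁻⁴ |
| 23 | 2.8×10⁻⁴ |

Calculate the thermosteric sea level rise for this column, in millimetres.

Layer 1 at 23 °C → α = 2.8×10⁻⁴ K⁻¹
Layer 2 at 16 °C → α = 2.1×10⁻⁴ K⁻¹
Layer 3 at 9.5 °C → α = 1.4×10⁻⁴ K⁻¹
Layer 4 at 2.1 °C → α = 0.71×10⁻⁴ K⁻¹
2.8×10⁻⁴ × 1.1 × 53 = 0.016324 m
53–663 m: 610 × 2.1×10⁻⁴ × 0.25 = 0.032025 m
663–1433 m: 770 × 0.69 × 1.4×10⁻⁴ = 0.074382 m
0.71×10⁻⁴ × 1400 × 0.27 = 0.026838 m
Δh = 0.016324 + 0.032025 + 0.074382 + 0.026838 = 0.149569 m ≈ 150 mm

Δh = 150 mm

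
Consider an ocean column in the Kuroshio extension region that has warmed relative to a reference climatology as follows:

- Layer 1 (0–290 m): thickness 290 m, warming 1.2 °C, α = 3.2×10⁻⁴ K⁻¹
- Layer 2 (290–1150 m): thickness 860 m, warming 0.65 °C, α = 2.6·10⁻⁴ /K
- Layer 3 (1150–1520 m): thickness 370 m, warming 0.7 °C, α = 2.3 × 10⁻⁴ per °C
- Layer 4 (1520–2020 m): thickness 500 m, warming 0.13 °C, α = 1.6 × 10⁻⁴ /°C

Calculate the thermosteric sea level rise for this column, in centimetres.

0–290 m: 3.2×10⁻⁴ × 1.2 × 290 = 0.11136 m
0.65 × 860 × 2.6×10⁻⁴ = 0.14534 m
2.3×10⁻⁴ × 370 × 0.7 = 0.05957 m
Layer 4: 500 × 1.6×10⁻⁴ × 0.13 = 0.01040 m
Δh = 0.11136 + 0.14534 + 0.05957 + 0.01040 = 0.32667 m

32.7 cm of thermosteric rise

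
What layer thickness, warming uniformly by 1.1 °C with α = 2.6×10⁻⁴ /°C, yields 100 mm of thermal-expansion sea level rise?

H = Δh/(αΔT) = 0.1 / (2.6×10⁻⁴ × 1.1) ≈ 349.7 m

350 m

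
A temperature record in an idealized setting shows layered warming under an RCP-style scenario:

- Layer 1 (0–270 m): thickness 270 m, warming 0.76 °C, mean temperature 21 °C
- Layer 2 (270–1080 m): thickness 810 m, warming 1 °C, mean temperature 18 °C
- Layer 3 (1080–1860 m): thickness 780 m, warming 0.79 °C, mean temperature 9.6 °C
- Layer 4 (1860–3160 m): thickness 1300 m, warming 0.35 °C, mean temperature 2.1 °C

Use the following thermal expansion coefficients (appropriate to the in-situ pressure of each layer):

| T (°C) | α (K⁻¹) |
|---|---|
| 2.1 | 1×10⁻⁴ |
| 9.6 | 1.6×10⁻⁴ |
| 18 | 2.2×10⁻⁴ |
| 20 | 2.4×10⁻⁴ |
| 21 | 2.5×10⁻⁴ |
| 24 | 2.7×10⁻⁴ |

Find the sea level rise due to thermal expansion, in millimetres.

370 mm

Layer 1 at 21 °C → α = 2.5×10⁻⁴ K⁻¹
Layer 2 at 18 °C → α = 2.2×10⁻⁴ K⁻¹
Layer 3 at 9.6 °C → α = 1.6×10⁻⁴ K⁻¹
Layer 4 at 2.1 °C → α = 1×10⁻⁴ K⁻¹
2.5×10⁻⁴ × 270 × 0.76 = 0.05130 m
2.2×10⁻⁴ × 810 × 1 = 0.17820 m
Layer 3: 0.79 × 780 × 1.6×10⁻⁴ = 0.098592 m
1×10⁻⁴ × 1300 × 0.35 = 0.04550 m
Δh = 0.05130 + 0.17820 + 0.098592 + 0.04550 = 0.373592 m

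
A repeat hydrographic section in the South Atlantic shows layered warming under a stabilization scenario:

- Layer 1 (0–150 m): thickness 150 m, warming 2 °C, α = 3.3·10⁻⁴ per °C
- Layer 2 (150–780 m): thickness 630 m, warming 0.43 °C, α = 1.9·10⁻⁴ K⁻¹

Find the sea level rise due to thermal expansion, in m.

about 0.150 m

0–150 m: 150 × 2 × 3.3×10⁻⁴ = 0.09900 m
Layer 2: 630 × 0.43 × 1.9×10⁻⁴ = 0.051471 m
Δh = 0.09900 + 0.051471 = 0.150471 m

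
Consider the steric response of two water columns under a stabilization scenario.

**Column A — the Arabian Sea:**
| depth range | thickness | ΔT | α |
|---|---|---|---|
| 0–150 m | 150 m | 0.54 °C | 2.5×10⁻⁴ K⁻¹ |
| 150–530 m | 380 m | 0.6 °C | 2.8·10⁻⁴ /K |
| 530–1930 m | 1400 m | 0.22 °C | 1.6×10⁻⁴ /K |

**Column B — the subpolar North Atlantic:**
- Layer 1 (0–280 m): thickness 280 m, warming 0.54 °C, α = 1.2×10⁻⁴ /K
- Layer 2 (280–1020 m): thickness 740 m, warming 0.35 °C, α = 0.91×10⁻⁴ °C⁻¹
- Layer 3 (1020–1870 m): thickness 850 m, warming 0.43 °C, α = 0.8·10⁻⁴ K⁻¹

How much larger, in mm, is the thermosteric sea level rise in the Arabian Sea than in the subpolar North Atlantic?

62 mm larger

A Layer 1: 0.54 × 2.5×10⁻⁴ × 150 = 0.02025 m
A Layer 2: 2.8×10⁻⁴ × 0.6 × 380 = 0.06384 m
A Layer 3: 1400 × 0.22 × 1.6×10⁻⁴ = 0.04928 m
A total: 0.13337 m
B 0.54 × 1.2×10⁻⁴ × 280 = 0.018144 m
B 280–1020 m: 0.35 × 0.91×10⁻⁴ × 740 = 0.023569 m
B 1020–1870 m: 850 × 0.43 × 0.8×10⁻⁴ = 0.02924 m
B total: 0.070953 m
Difference: 0.13337 − 0.070953 = 0.062417 m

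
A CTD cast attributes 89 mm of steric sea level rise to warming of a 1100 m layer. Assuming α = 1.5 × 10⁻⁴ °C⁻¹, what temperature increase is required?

about 0.54 °C

ΔT = Δh/(αH) = 0.089 / (1.5×10⁻⁴ × 1100) ≈ 0.5394 °C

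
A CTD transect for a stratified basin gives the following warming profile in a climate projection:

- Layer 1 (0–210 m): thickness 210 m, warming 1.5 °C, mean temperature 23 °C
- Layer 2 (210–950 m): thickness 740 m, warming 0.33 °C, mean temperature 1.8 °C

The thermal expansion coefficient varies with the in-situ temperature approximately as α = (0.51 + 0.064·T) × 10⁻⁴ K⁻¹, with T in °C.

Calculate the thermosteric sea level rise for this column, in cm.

Layer 1: α = (0.51 + 0.064×23)×10⁻⁴ = 1.982×10⁻⁴ K⁻¹
Layer 2: α = (0.51 + 0.064×1.8)×10⁻⁴ = 0.6252×10⁻⁴ K⁻¹
210 × 1.982×10⁻⁴ × 1.5 = 0.062433 m
210–950 m: 0.6252×10⁻⁴ × 0.33 × 740 = 0.015267384 m
Δh = 0.062433 + 0.015267384 = 0.077700384 m ≈ 7.77 cm

Δh ≈ 7.77 cm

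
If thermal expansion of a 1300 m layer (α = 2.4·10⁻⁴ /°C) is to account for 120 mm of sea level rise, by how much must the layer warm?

ΔT = Δh/(αH) = 0.12 / (2.4×10⁻⁴ × 1300) ≈ 0.3846 °C

0.38 °C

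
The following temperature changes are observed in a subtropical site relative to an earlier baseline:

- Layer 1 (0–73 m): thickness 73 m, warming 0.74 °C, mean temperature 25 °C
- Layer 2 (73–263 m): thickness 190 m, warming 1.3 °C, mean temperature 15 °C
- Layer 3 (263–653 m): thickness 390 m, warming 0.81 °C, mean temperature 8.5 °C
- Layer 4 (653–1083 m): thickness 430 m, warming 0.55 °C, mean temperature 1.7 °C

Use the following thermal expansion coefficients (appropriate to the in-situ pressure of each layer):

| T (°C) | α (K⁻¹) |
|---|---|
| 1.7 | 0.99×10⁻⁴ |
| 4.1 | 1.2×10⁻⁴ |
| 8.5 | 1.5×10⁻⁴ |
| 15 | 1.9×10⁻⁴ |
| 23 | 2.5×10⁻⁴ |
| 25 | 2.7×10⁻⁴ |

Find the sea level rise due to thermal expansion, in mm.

Layer 1 at 25 °C → α = 2.7×10⁻⁴ K⁻¹
Layer 2 at 15 °C → α = 1.9×10⁻⁴ K⁻¹
Layer 3 at 8.5 °C → α = 1.5×10⁻⁴ K⁻¹
Layer 4 at 1.7 °C → α = 0.99×10⁻⁴ K⁻¹
0.74 × 2.7×10⁻⁴ × 73 = 0.0145854 m
1.3 × 190 × 1.9×10⁻⁴ = 0.04693 m
1.5×10⁻⁴ × 390 × 0.81 = 0.047385 m
Layer 4: 0.99×10⁻⁴ × 430 × 0.55 = 0.0234135 m
Δh = 0.0145854 + 0.04693 + 0.047385 + 0.0234135 = 0.1323139 m ≈ 132 mm

Δh ≈ 132 mm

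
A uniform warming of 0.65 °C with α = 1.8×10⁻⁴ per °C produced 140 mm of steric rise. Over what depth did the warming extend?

H = Δh/(αΔT) = 0.14 / (1.8×10⁻⁴ × 0.65) ≈ 1197 m

H ≈ 1200 m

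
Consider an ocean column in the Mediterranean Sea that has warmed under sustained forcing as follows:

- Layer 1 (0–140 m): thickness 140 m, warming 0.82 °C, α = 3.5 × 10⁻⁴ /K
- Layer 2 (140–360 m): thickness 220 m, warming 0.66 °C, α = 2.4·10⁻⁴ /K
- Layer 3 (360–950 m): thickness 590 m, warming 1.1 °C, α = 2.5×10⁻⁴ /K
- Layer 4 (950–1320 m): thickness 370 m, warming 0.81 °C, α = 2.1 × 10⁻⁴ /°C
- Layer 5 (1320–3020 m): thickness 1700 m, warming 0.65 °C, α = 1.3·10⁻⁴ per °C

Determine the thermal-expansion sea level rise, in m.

Layer 1: 0.82 × 3.5×10⁻⁴ × 140 = 0.04018 m
140–360 m: 2.4×10⁻⁴ × 220 × 0.66 = 0.034848 m
Layer 3: 590 × 1.1 × 2.5×10⁻⁴ = 0.16225 m
950–1320 m: 2.1×10⁻⁴ × 370 × 0.81 = 0.062937 m
Layer 5: 1700 × 1.3×10⁻⁴ × 0.65 = 0.14365 m
Δh = 0.04018 + 0.034848 + 0.16225 + 0.062937 + 0.14365 = 0.443865 m

Δh ≈ 0.44 m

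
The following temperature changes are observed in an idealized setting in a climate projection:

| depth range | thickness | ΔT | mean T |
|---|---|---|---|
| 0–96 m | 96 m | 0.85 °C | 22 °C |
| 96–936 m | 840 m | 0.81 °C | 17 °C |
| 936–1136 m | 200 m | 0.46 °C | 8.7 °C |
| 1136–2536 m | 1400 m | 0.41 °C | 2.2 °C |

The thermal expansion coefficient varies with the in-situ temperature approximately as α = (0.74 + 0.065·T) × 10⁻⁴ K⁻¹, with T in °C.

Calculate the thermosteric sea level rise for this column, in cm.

Layer 1: α = (0.74 + 0.065×22)×10⁻⁴ = 2.17×10⁻⁴ K⁻¹
Layer 2: α = (0.74 + 0.065×17)×10⁻⁴ = 1.845×10⁻⁴ K⁻¹
Layer 3: α = (0.74 + 0.065×8.7)×10⁻⁴ = 1.3055×10⁻⁴ K⁻¹
Layer 4: α = (0.74 + 0.065×2.2)×10⁻⁴ = 0.883×10⁻⁴ K⁻¹
2.17×10⁻⁴ × 96 × 0.85 = 0.0177072 m
1.845×10⁻⁴ × 840 × 0.81 = 0.1255338 m
Layer 3: 0.46 × 200 × 1.3055×10⁻⁴ = 0.0120106 m
Layer 4: 0.883×10⁻⁴ × 1400 × 0.41 = 0.0506842 m
Δh = 0.0177072 + 0.1255338 + 0.0120106 + 0.0506842 = 0.2059358 m ≈ 20.6 cm

Δh ≈ 20.6 cm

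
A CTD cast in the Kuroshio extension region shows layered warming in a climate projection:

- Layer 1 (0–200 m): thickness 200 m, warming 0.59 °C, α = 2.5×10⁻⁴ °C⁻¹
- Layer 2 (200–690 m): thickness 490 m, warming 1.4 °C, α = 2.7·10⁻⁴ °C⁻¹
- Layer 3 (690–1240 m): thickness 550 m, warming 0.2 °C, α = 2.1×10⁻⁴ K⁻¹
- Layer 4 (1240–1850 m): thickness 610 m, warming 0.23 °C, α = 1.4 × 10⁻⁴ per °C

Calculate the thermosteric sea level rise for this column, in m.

about 0.257 m

Layer 1: 0.59 × 200 × 2.5×10⁻⁴ = 0.02950 m
Layer 2: 1.4 × 2.7×10⁻⁴ × 490 = 0.18522 m
2.1×10⁻⁴ × 550 × 0.2 = 0.02310 m
1240–1850 m: 0.23 × 1.4×10⁻⁴ × 610 = 0.019642 m
Δh = 0.02950 + 0.18522 + 0.02310 + 0.019642 = 0.257462 m ≈ 0.257 m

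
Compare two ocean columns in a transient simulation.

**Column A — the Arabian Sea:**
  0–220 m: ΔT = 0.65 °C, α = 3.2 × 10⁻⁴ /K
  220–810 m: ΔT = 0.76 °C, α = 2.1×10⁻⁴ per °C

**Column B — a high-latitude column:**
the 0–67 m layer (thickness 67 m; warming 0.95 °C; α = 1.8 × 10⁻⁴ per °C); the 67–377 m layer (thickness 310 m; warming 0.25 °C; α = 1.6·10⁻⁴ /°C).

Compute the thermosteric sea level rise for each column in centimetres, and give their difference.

Δh_A ≈ 14.0 cm, Δh_B ≈ 2.39 cm; difference ≈ 11.6 cm

A Layer 1: 3.2×10⁻⁴ × 0.65 × 220 = 0.04576 m
A Layer 2: 0.76 × 590 × 2.1×10⁻⁴ = 0.094164 m
A total: 0.139924 m
B 67 × 1.8×10⁻⁴ × 0.95 = 0.011457 m
B Layer 2: 310 × 1.6×10⁻⁴ × 0.25 = 0.01240 m
B total: 0.023857 m
Difference: 0.139924 − 0.023857 = 0.116067 m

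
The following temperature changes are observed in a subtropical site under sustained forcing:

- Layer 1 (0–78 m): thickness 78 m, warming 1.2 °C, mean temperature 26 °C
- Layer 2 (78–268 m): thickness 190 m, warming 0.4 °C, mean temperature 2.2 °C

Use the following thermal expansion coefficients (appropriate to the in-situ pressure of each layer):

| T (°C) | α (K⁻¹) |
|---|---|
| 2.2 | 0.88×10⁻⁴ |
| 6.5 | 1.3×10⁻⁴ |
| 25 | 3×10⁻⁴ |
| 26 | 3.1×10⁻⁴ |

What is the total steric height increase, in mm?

Δh = 35.7 mm

Layer 1 at 26 °C → α = 3.1×10⁻⁴ K⁻¹
Layer 2 at 2.2 °C → α = 0.88×10⁻⁴ K⁻¹
3.1×10⁻⁴ × 1.2 × 78 = 0.029016 m
0.88×10⁻⁴ × 0.4 × 190 = 0.006688 m
Δh = 0.029016 + 0.006688 = 0.035704 m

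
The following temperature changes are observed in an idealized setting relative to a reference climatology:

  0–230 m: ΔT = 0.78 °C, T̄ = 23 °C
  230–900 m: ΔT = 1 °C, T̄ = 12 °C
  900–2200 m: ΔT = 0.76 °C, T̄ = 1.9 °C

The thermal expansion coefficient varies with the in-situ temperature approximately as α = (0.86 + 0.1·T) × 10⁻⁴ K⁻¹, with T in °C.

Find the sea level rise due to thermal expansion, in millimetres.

Layer 1: α = (0.86 + 0.1×23)×10⁻⁴ = 3.16×10⁻⁴ K⁻¹
Layer 2: α = (0.86 + 0.1×12)×10⁻⁴ = 2.06×10⁻⁴ K⁻¹
Layer 3: α = (0.86 + 0.1×1.9)×10⁻⁴ = 1.05×10⁻⁴ K⁻¹
0–230 m: 230 × 0.78 × 3.16×10⁻⁴ = 0.0566904 m
230–900 m: 670 × 1 × 2.06×10⁻⁴ = 0.13802 m
900–2200 m: 1.05×10⁻⁴ × 0.76 × 1300 = 0.10374 m
Δh = 0.0566904 + 0.13802 + 0.10374 = 0.2984504 m

Δh = 300 mm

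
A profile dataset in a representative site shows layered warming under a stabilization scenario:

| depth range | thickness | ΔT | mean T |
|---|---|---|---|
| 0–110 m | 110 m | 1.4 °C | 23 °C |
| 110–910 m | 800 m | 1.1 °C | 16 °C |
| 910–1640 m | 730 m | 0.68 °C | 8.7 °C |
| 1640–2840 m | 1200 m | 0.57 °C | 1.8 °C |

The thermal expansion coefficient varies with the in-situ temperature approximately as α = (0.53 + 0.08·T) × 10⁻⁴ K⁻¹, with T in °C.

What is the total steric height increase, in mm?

Δh ≈ 300 mm

Layer 1: α = (0.53 + 0.08×23)×10⁻⁴ = 2.37×10⁻⁴ K⁻¹
Layer 2: α = (0.53 + 0.08×16)×10⁻⁴ = 1.81×10⁻⁴ K⁻¹
Layer 3: α = (0.53 + 0.08×8.7)×10⁻⁴ = 1.226×10⁻⁴ K⁻¹
Layer 4: α = (0.53 + 0.08×1.8)×10⁻⁴ = 0.674×10⁻⁴ K⁻¹
2.37×10⁻⁴ × 110 × 1.4 = 0.036498 m
800 × 1.81×10⁻⁴ × 1.1 = 0.15928 m
730 × 1.226×10⁻⁴ × 0.68 = 0.06085864 m
1640–2840 m: 0.674×10⁻⁴ × 1200 × 0.57 = 0.0461016 m
Δh = 0.036498 + 0.15928 + 0.06085864 + 0.0461016 = 0.30273824 m ≈ 300 mm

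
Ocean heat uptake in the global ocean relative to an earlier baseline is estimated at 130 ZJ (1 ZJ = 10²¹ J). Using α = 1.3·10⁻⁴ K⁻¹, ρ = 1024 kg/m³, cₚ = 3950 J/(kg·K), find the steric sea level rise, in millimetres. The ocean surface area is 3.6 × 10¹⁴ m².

about 12 mm

Per unit area: Q = 130×10²¹ / (3.6×10¹⁴) ≈ 3.611×10⁸ J/m²
Δh = αQ/(ρcₚ) = 1.3×10⁻⁴ × 3.611×10⁸ / (1024 × 3950) ≈ 0.011606 m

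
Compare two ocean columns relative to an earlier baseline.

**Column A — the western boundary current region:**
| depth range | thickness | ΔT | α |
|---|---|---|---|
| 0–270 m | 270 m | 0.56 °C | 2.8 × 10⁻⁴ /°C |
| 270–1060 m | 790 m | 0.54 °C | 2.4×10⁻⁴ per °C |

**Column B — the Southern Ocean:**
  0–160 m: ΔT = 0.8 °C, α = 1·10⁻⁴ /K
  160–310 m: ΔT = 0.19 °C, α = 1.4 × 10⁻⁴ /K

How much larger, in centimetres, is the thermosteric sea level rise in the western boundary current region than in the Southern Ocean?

12.8 cm larger

A 270 × 0.56 × 2.8×10⁻⁴ = 0.042336 m
A 790 × 0.54 × 2.4×10⁻⁴ = 0.102384 m
A total: 0.14472 m
B Layer 1: 1×10⁻⁴ × 160 × 0.8 = 0.01280 m
B Layer 2: 1.4×10⁻⁴ × 0.19 × 150 = 0.00399 m
B total: 0.01679 m
Difference: 0.14472 − 0.01679 = 0.12793 m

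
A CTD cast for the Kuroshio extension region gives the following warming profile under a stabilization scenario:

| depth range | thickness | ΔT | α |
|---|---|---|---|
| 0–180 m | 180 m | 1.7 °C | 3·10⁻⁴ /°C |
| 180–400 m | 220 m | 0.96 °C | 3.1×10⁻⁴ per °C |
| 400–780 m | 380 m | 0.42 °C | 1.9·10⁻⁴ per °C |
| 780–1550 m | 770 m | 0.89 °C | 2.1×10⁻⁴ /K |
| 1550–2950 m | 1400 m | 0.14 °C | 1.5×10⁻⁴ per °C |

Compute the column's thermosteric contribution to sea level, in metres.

1.7 × 180 × 3×10⁻⁴ = 0.09180 m
180–400 m: 220 × 3.1×10⁻⁴ × 0.96 = 0.065472 m
Layer 3: 1.9×10⁻⁴ × 0.42 × 380 = 0.030324 m
770 × 2.1×10⁻⁴ × 0.89 = 0.143913 m
1550–2950 m: 0.14 × 1400 × 1.5×10⁻⁴ = 0.02940 m
Δh = 0.09180 + 0.065472 + 0.030324 + 0.143913 + 0.02940 = 0.360909 m

about 0.361 m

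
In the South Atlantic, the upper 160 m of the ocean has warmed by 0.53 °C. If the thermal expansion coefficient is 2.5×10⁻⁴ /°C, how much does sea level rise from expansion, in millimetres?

21.2 mm of thermosteric rise

Δh = αΔT·H = 2.5×10⁻⁴ × 0.53 × 160 = 0.02120 m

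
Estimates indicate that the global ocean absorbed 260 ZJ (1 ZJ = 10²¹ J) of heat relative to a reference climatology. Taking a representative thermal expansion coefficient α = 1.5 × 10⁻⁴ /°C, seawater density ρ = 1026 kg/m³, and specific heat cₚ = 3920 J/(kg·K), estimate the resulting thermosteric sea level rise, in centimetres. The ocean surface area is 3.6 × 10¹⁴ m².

Per unit area: Q = 260×10²¹ / (3.6×10¹⁴) ≈ 7.222×10⁸ J/m²
Δh = αQ/(ρcₚ) = 1.5×10⁻⁴ × 7.222×10⁸ / (1026 × 3920) ≈ 0.026935 m

Δh ≈ 2.69 cm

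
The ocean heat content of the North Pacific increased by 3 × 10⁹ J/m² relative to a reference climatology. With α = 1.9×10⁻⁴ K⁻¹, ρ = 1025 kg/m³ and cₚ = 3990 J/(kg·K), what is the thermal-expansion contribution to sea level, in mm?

139 mm of thermosteric rise

Δh = αQ/(ρcₚ) = 1.9×10⁻⁴ × 3×10⁹ / (1025 × 3990) ≈ 0.13937 m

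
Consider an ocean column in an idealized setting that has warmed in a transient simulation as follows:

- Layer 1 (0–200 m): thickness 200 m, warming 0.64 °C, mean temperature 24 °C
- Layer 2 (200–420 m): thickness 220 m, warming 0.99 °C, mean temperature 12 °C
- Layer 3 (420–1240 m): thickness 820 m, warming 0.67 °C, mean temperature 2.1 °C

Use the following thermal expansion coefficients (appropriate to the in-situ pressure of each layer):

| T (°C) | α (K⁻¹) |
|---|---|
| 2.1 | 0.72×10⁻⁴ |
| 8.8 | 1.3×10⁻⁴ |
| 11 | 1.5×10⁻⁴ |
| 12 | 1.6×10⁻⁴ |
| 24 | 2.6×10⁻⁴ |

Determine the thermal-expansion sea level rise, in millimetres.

Layer 1 at 24 °C → α = 2.6×10⁻⁴ K⁻¹
Layer 2 at 12 °C → α = 1.6×10⁻⁴ K⁻¹
Layer 3 at 2.1 °C → α = 0.72×10⁻⁴ K⁻¹
2.6×10⁻⁴ × 200 × 0.64 = 0.03328 m
200–420 m: 1.6×10⁻⁴ × 0.99 × 220 = 0.034848 m
Layer 3: 0.67 × 0.72×10⁻⁴ × 820 = 0.0395568 m
Δh = 0.03328 + 0.034848 + 0.0395568 = 0.1076848 m

108 mm of thermosteric rise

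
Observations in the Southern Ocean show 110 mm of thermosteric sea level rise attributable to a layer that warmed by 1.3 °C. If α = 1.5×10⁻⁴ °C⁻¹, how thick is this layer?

about 560 m

H = Δh/(αΔT) = 0.11 / (1.5×10⁻⁴ × 1.3) ≈ 564.1 m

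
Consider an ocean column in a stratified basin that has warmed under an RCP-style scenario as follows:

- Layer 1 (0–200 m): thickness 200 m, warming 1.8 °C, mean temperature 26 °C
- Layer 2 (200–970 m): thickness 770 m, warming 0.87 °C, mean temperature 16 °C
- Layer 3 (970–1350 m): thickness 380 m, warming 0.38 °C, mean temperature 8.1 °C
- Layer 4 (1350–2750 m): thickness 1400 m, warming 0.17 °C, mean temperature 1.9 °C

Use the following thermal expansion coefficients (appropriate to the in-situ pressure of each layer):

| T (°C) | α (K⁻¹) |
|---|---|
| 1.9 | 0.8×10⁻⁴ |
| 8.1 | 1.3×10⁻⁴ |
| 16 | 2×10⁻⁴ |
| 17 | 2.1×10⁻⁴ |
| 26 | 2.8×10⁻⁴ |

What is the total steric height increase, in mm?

Layer 1 at 26 °C → α = 2.8×10⁻⁴ K⁻¹
Layer 2 at 16 °C → α = 2×10⁻⁴ K⁻¹
Layer 3 at 8.1 °C → α = 1.3×10⁻⁴ K⁻¹
Layer 4 at 1.9 °C → α = 0.8×10⁻⁴ K⁻¹
1.8 × 2.8×10⁻⁴ × 200 = 0.10080 m
200–970 m: 770 × 2×10⁻⁴ × 0.87 = 0.13398 m
Layer 3: 1.3×10⁻⁴ × 380 × 0.38 = 0.018772 m
1350–2750 m: 1400 × 0.8×10⁻⁴ × 0.17 = 0.01904 m
Δh = 0.10080 + 0.13398 + 0.018772 + 0.01904 = 0.272592 m ≈ 273 mm

Δh = 273 mm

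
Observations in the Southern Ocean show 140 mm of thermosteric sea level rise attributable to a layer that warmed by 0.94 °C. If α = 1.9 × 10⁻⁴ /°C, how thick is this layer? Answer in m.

H = Δh/(αΔT) = 0.14 / (1.9×10⁻⁴ × 0.94) ≈ 783.9 m

780 m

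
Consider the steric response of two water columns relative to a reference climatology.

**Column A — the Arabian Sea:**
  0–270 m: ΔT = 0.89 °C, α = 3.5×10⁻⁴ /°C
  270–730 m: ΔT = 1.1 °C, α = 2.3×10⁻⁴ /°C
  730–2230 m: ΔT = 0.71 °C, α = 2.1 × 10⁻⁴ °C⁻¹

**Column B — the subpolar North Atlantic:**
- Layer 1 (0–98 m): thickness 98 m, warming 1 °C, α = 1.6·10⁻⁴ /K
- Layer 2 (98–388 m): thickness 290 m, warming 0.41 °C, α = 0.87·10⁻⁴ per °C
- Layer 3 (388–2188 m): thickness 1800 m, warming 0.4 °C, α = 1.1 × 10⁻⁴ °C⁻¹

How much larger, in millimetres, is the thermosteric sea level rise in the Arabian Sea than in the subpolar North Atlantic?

319 mm

A 0.89 × 3.5×10⁻⁴ × 270 = 0.084105 m
A 2.3×10⁻⁴ × 1.1 × 460 = 0.11638 m
A 730–2230 m: 1500 × 0.71 × 2.1×10⁻⁴ = 0.22365 m
A total: 0.424135 m
B Layer 1: 1 × 1.6×10⁻⁴ × 98 = 0.01568 m
B Layer 2: 290 × 0.41 × 0.87×10⁻⁴ = 0.0103443 m
B 388–2188 m: 1800 × 0.4 × 1.1×10⁻⁴ = 0.07920 m
B total: 0.1052243 m
Difference: 0.424135 − 0.1052243 = 0.3189107 m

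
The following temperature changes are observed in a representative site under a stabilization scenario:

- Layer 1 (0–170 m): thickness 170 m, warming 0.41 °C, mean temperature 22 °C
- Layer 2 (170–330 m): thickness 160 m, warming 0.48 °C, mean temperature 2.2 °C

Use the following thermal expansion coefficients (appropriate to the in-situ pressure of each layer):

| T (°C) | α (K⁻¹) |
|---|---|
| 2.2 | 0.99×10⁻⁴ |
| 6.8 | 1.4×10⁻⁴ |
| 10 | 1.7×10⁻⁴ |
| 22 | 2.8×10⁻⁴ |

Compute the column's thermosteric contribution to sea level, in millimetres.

27.1 mm of thermosteric rise

Layer 1 at 22 °C → α = 2.8×10⁻⁴ K⁻¹
Layer 2 at 2.2 °C → α = 0.99×10⁻⁴ K⁻¹
Layer 1: 2.8×10⁻⁴ × 170 × 0.41 = 0.019516 m
0.99×10⁻⁴ × 160 × 0.48 = 0.0076032 m
Δh = 0.019516 + 0.0076032 = 0.0271192 m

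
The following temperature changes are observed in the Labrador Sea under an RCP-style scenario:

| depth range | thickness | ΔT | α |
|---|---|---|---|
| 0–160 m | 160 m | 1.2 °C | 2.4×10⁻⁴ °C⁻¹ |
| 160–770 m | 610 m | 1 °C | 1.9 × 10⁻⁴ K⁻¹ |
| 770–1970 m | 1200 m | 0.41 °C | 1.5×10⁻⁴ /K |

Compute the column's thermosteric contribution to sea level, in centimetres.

2.4×10⁻⁴ × 1.2 × 160 = 0.04608 m
Layer 2: 1 × 1.9×10⁻⁴ × 610 = 0.11590 m
Layer 3: 0.41 × 1.5×10⁻⁴ × 1200 = 0.07380 m
Δh = 0.04608 + 0.11590 + 0.07380 = 0.23578 m

about 23.6 cm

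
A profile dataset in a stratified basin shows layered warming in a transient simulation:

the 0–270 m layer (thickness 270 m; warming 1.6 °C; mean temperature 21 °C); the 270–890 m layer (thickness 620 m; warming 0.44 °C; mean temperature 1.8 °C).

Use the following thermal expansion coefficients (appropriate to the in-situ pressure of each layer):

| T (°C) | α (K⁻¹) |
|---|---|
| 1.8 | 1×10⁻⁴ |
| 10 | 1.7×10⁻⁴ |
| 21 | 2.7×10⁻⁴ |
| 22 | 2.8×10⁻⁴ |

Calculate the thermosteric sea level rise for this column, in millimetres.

Layer 1 at 21 °C → α = 2.7×10⁻⁴ K⁻¹
Layer 2 at 1.8 °C → α = 1×10⁻⁴ K⁻¹
0–270 m: 1.6 × 270 × 2.7×10⁻⁴ = 0.11664 m
270–890 m: 620 × 0.44 × 1×10⁻⁴ = 0.02728 m
Δh = 0.11664 + 0.02728 = 0.14392 m

Δh = 140 mm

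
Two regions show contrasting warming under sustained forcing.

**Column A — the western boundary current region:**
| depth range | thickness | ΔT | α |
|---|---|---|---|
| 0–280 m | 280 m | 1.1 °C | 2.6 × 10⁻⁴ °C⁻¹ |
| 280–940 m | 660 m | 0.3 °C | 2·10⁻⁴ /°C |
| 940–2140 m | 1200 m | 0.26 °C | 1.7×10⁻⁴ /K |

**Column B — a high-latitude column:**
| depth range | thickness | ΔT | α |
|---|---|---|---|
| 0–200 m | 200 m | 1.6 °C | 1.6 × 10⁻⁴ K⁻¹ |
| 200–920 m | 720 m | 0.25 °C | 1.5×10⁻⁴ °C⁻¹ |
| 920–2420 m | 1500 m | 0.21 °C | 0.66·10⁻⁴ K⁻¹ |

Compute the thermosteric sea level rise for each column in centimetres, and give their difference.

A 280 × 2.6×10⁻⁴ × 1.1 = 0.08008 m
A Layer 2: 0.3 × 2×10⁻⁴ × 660 = 0.03960 m
A 940–2140 m: 0.26 × 1200 × 1.7×10⁻⁴ = 0.05304 m
A total: 0.17272 m
B Layer 1: 1.6 × 200 × 1.6×10⁻⁴ = 0.05120 m
B 720 × 0.25 × 1.5×10⁻⁴ = 0.02700 m
B 0.21 × 1500 × 0.66×10⁻⁴ = 0.02079 m
B total: 0.09899 m
Difference: 0.17272 − 0.09899 = 0.07373 m

A: 17.3 cm; B: 9.90 cm; difference 7.37 cm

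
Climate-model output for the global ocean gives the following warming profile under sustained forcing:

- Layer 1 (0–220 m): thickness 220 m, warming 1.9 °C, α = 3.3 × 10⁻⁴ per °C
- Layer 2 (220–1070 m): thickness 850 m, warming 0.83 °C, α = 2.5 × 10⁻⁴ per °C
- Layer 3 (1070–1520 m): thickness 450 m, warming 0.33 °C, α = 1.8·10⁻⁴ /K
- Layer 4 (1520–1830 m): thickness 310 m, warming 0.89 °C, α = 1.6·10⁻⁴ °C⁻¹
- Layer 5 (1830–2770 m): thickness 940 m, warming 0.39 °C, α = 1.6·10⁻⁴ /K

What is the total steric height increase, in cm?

220 × 3.3×10⁻⁴ × 1.9 = 0.13794 m
220–1070 m: 2.5×10⁻⁴ × 850 × 0.83 = 0.176375 m
Layer 3: 0.33 × 1.8×10⁻⁴ × 450 = 0.02673 m
1520–1830 m: 1.6×10⁻⁴ × 310 × 0.89 = 0.044144 m
1830–2770 m: 940 × 0.39 × 1.6×10⁻⁴ = 0.058656 m
Δh = 0.13794 + 0.176375 + 0.02673 + 0.044144 + 0.058656 = 0.443845 m

Δh ≈ 44.4 cm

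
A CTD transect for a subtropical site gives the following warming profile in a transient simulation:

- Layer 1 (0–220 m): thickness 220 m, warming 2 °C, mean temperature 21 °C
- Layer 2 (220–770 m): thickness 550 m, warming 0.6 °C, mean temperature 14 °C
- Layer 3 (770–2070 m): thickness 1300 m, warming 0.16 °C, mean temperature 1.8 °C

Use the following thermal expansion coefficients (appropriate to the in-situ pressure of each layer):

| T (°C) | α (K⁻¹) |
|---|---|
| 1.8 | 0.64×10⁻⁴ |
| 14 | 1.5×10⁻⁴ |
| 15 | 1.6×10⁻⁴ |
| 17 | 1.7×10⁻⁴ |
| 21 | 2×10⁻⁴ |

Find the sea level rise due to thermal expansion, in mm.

151 mm

Layer 1 at 21 °C → α = 2×10⁻⁴ K⁻¹
Layer 2 at 14 °C → α = 1.5×10⁻⁴ K⁻¹
Layer 3 at 1.8 °C → α = 0.64×10⁻⁴ K⁻¹
220 × 2 × 2×10⁻⁴ = 0.08800 m
Layer 2: 0.6 × 1.5×10⁻⁴ × 550 = 0.04950 m
770–2070 m: 0.16 × 1300 × 0.64×10⁻⁴ = 0.013312 m
Δh = 0.08800 + 0.04950 + 0.013312 = 0.150812 m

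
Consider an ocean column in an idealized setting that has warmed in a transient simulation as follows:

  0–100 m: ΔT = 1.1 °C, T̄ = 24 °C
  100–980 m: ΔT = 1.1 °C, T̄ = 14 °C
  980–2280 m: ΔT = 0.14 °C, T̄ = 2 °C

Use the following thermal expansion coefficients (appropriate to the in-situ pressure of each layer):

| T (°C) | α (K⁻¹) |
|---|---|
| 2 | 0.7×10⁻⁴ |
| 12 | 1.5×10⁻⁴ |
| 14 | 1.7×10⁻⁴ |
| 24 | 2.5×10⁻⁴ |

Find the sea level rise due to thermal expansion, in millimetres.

Layer 1 at 24 °C → α = 2.5×10⁻⁴ K⁻¹
Layer 2 at 14 °C → α = 1.7×10⁻⁴ K⁻¹
Layer 3 at 2 °C → α = 0.7×10⁻⁴ K⁻¹
0–100 m: 2.5×10⁻⁴ × 100 × 1.1 = 0.02750 m
1.7×10⁻⁴ × 880 × 1.1 = 0.16456 m
980–2280 m: 1300 × 0.14 × 0.7×10⁻⁴ = 0.01274 m
Δh = 0.02750 + 0.16456 + 0.01274 = 0.20480 m ≈ 200 mm

about 200 mm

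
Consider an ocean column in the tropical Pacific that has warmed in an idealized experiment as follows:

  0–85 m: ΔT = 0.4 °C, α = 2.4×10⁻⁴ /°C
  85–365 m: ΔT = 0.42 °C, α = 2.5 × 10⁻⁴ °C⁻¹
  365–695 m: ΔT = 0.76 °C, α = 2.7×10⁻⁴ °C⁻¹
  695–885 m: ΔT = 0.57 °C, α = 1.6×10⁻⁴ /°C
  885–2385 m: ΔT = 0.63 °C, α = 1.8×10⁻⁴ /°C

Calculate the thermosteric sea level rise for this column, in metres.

2.4×10⁻⁴ × 85 × 0.4 = 0.00816 m
Layer 2: 280 × 0.42 × 2.5×10⁻⁴ = 0.02940 m
2.7×10⁻⁴ × 330 × 0.76 = 0.067716 m
695–885 m: 1.6×10⁻⁴ × 190 × 0.57 = 0.017328 m
1500 × 1.8×10⁻⁴ × 0.63 = 0.17010 m
Δh = 0.00816 + 0.02940 + 0.067716 + 0.017328 + 0.17010 = 0.292704 m ≈ 0.293 m

Δh = 0.293 m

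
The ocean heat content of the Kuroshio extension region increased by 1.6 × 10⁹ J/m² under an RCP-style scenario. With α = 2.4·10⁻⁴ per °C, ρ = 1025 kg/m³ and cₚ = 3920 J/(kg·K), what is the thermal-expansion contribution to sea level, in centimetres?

Δh = αQ/(ρcₚ) = 2.4×10⁻⁴ × 1.6×10⁹ / (1025 × 3920) ≈ 0.09557 m

about 9.56 cm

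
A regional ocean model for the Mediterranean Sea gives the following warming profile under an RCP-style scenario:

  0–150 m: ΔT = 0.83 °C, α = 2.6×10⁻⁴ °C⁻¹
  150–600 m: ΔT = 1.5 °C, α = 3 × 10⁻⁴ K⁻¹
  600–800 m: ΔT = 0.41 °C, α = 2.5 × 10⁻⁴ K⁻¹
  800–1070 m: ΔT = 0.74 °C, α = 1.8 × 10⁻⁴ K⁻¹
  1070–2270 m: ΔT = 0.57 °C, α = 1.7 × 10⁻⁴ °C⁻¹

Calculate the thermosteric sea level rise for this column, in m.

2.6×10⁻⁴ × 150 × 0.83 = 0.03237 m
1.5 × 450 × 3×10⁻⁴ = 0.20250 m
200 × 0.41 × 2.5×10⁻⁴ = 0.02050 m
800–1070 m: 1.8×10⁻⁴ × 270 × 0.74 = 0.035964 m
0.57 × 1200 × 1.7×10⁻⁴ = 0.11628 m
Δh = 0.03237 + 0.20250 + 0.02050 + 0.035964 + 0.11628 = 0.407614 m ≈ 0.408 m

0.408 m of thermosteric rise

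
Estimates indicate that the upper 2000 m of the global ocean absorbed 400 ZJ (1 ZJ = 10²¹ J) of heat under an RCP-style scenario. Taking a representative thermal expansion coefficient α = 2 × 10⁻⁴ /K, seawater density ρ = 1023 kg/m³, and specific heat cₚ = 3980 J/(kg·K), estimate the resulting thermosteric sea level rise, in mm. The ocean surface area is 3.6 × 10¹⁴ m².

Per unit area: Q = 400×10²¹ / (3.6×10¹⁴) ≈ 1.111×10⁹ J/m²
Δh = αQ/(ρcₚ) = 2×10⁻⁴ × 1.111×10⁹ / (1023 × 3980) ≈ 0.054574 m

54.6 mm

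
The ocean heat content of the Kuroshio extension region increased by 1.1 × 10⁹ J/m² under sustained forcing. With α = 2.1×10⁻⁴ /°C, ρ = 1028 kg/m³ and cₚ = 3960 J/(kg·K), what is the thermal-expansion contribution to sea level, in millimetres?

Δh = 56.7 mm

Δh = αQ/(ρcₚ) = 2.1×10⁻⁴ × 1.1×10⁹ / (1028 × 3960) ≈ 0.056744 m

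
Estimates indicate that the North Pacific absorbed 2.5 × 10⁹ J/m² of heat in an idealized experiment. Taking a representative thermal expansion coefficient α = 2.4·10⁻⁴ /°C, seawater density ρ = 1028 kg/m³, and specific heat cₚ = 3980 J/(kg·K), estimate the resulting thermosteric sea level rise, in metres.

Δh = αQ/(ρcₚ) = 2.4×10⁻⁴ × 2.5×10⁹ / (1028 × 3980) ≈ 0.14665 m

Δh = 0.147 m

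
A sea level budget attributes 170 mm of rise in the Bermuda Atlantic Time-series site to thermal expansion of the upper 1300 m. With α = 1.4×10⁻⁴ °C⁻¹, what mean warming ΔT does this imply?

about 0.93 K

ΔT = Δh/(αH) = 0.17 / (1.4×10⁻⁴ × 1300) ≈ 0.9341 K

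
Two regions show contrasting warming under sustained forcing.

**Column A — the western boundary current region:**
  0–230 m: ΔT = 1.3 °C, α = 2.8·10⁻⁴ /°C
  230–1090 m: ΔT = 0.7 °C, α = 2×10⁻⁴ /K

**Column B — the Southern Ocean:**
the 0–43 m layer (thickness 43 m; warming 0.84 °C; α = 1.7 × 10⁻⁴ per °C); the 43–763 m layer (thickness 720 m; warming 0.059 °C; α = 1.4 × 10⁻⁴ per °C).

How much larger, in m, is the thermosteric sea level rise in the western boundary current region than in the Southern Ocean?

0.192 m

A 0–230 m: 2.8×10⁻⁴ × 1.3 × 230 = 0.08372 m
A Layer 2: 0.7 × 2×10⁻⁴ × 860 = 0.12040 m
A total: 0.20412 m
B 0–43 m: 0.84 × 1.7×10⁻⁴ × 43 = 0.0061404 m
B 1.4×10⁻⁴ × 720 × 0.059 = 0.0059472 m
B total: 0.0120876 m
Difference: 0.20412 − 0.0120876 = 0.1920324 m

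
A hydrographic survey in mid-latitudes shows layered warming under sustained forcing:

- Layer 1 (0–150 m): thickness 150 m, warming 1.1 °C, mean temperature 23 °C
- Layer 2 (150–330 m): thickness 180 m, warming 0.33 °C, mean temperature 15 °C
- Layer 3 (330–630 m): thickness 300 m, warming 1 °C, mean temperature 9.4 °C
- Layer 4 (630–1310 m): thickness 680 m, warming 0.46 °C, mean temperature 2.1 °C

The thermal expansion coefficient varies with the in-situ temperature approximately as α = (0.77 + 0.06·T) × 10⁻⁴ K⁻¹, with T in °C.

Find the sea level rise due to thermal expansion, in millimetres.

Layer 1: α = (0.77 + 0.06×23)×10⁻⁴ = 2.15×10⁻⁴ K⁻¹
Layer 2: α = (0.77 + 0.06×15)×10⁻⁴ = 1.67×10⁻⁴ K⁻¹
Layer 3: α = (0.77 + 0.06×9.4)×10⁻⁴ = 1.334×10⁻⁴ K⁻¹
Layer 4: α = (0.77 + 0.06×2.1)×10⁻⁴ = 0.896×10⁻⁴ K⁻¹
150 × 1.1 × 2.15×10⁻⁴ = 0.035475 m
150–330 m: 180 × 1.67×10⁻⁴ × 0.33 = 0.0099198 m
1.334×10⁻⁴ × 300 × 1 = 0.04002 m
680 × 0.896×10⁻⁴ × 0.46 = 0.02802688 m
Δh = 0.035475 + 0.0099198 + 0.04002 + 0.02802688 = 0.11344168 m

113 mm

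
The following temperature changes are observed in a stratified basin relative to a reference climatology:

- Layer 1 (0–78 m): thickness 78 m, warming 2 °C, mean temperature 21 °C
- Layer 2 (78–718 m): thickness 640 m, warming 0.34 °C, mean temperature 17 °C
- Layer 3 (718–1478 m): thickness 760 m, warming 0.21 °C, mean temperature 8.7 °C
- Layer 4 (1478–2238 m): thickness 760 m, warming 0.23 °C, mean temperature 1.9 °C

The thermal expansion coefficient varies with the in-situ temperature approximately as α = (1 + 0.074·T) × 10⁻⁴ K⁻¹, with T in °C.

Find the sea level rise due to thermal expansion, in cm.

13.5 cm

Layer 1: α = (1 + 0.074×21)×10⁻⁴ = 2.554×10⁻⁴ K⁻¹
Layer 2: α = (1 + 0.074×17)×10⁻⁴ = 2.258×10⁻⁴ K⁻¹
Layer 3: α = (1 + 0.074×8.7)×10⁻⁴ = 1.6438×10⁻⁴ K⁻¹
Layer 4: α = (1 + 0.074×1.9)×10⁻⁴ = 1.1406×10⁻⁴ K⁻¹
Layer 1: 2 × 2.554×10⁻⁴ × 78 = 0.0398424 m
78–718 m: 0.34 × 2.258×10⁻⁴ × 640 = 0.04913408 m
Layer 3: 760 × 1.6438×10⁻⁴ × 0.21 = 0.026235048 m
1.1406×10⁻⁴ × 760 × 0.23 = 0.019937688 m
Δh = 0.0398424 + 0.04913408 + 0.026235048 + 0.019937688 = 0.135149216 m ≈ 13.5 cm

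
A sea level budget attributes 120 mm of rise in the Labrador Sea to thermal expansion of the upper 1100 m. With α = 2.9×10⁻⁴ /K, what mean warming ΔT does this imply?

ΔT = Δh/(αH) = 0.12 / (2.9×10⁻⁴ × 1100) ≈ 0.3762 K

about 0.376 K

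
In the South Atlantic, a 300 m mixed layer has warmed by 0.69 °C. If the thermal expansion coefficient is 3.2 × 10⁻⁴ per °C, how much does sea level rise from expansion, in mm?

Δh = αΔT·H = 3.2×10⁻⁴ × 0.69 × 300 = 0.06624 m

about 66.2 mm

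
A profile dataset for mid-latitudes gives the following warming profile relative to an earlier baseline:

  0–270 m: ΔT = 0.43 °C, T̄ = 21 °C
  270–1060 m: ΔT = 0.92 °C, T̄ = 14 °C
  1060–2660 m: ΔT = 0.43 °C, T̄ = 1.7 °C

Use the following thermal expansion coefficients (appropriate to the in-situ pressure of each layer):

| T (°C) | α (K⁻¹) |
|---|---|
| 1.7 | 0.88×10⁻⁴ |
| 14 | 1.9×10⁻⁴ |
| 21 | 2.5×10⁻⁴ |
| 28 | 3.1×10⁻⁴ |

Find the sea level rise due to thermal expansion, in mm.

Layer 1 at 21 °C → α = 2.5×10⁻⁴ K⁻¹
Layer 2 at 14 °C → α = 1.9×10⁻⁴ K⁻¹
Layer 3 at 1.7 °C → α = 0.88×10⁻⁴ K⁻¹
0–270 m: 2.5×10⁻⁴ × 270 × 0.43 = 0.029025 m
0.92 × 790 × 1.9×10⁻⁴ = 0.138092 m
0.43 × 1600 × 0.88×10⁻⁴ = 0.060544 m
Δh = 0.029025 + 0.138092 + 0.060544 = 0.227661 m

228 mm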